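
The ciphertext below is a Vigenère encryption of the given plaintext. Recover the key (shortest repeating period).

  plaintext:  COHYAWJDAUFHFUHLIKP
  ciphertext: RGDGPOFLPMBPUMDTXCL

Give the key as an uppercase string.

  i= 0: R-C = 15 → P
  i= 1: G-O = 18 → S
  i= 2: D-H = 22 → W
  i= 3: G-Y =  8 → I
  i= 4: P-A = 15 → P
  i= 5: O-W = 18 → S
  i= 6: F-J = 22 → W
  i= 7: L-D =  8 → I
  i= 8: P-A = 15 → P
  i= 9: M-U = 18 → S
  i=10: B-F = 22 → W
  i=11: P-H =  8 → I
  i=12: U-F = 15 → P
  i=13: M-U = 18 → S
  i=14: D-H = 22 → W
  i=15: T-L =  8 → I
  i=16: X-I = 15 → P
  i=17: C-K = 18 → S
  i=18: L-P = 22 → W
  shifts repeat with period 4: PSWI

PSWI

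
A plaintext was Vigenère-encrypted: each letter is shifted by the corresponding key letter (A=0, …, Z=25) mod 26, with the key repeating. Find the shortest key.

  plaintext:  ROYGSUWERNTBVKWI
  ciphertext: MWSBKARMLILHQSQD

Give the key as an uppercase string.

VIUVSG

  i= 0: M-R = 21 → V
  i= 1: W-O =  8 → I
  i= 2: S-Y = 20 → U
  i= 3: B-G = 21 → V
  i= 4: K-S = 18 → S
  i= 5: A-U =  6 → G
  i= 6: R-W = 21 → V
  i= 7: M-E =  8 → I
  i= 8: L-R = 20 → U
  i= 9: I-N = 21 → V
  i=10: L-T = 18 → S
  i=11: H-B =  6 → G
  i=12: Q-V = 21 → V
  i=13: S-K =  8 → I
  i=14: Q-W = 20 → U
  i=15: D-I = 21 → V
  shifts repeat with period 6: VIUVSG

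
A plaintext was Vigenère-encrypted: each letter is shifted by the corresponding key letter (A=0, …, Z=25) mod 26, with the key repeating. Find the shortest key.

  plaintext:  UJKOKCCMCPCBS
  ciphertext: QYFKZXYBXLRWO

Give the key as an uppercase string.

WPV

  i= 0: Q-U = 22 → W
  i= 1: Y-J = 15 → P
  i= 2: F-K = 21 → V
  i= 3: K-O = 22 → W
  i= 4: Z-K = 15 → P
  i= 5: X-C = 21 → V
  i= 6: Y-C = 22 → W
  i= 7: B-M = 15 → P
  i= 8: X-C = 21 → V
  i= 9: L-P = 22 → W
  i=10: R-C = 15 → P
  i=11: W-B = 21 → V
  i=12: O-S = 22 → W
  shifts repeat with period 3: WPV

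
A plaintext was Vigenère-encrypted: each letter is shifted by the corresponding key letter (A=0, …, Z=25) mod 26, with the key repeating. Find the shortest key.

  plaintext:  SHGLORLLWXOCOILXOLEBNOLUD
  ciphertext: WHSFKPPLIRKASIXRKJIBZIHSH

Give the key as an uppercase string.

  i= 0: W-S =  4 → E
  i= 1: H-H =  0 → A
  i= 2: S-G = 12 → M
  i= 3: F-L = 20 → U
  i= 4: K-O = 22 → W
  i= 5: P-R = 24 → Y
  i= 6: P-L =  4 → E
  i= 7: L-L =  0 → A
  i= 8: I-W = 12 → M
  i= 9: R-X = 20 → U
  i=10: K-O = 22 → W
  i=11: A-C = 24 → Y
  i=12: S-O =  4 → E
  i=13: I-I =  0 → A
  i=14: X-L = 12 → M
  i=15: R-X = 20 → U
  i=16: K-O = 22 → W
  i=17: J-L = 24 → Y
  i=18: I-E =  4 → E
  i=19: B-B =  0 → A
  i=20: Z-N = 12 → M
  i=21: I-O = 20 → U
  i=22: H-L = 22 → W
  i=23: S-U = 24 → Y
  i=24: H-D =  4 → E
  shifts repeat with period 6: EAMUWY

EAMUWY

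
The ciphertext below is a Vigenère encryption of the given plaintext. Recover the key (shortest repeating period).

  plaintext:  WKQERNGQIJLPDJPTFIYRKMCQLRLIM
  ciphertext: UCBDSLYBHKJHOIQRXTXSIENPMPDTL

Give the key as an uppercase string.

YSLZB

  i= 0: U-W = 24 → Y
  i= 1: C-K = 18 → S
  i= 2: B-Q = 11 → L
  i= 3: D-E = 25 → Z
  i= 4: S-R =  1 → B
  i= 5: L-N = 24 → Y
  i= 6: Y-G = 18 → S
  i= 7: B-Q = 11 → L
  i= 8: H-I = 25 → Z
  i= 9: K-J =  1 → B
  i=10: J-L = 24 → Y
  i=11: H-P = 18 → S
  i=12: O-D = 11 → L
  i=13: I-J = 25 → Z
  i=14: Q-P =  1 → B
  i=15: R-T = 24 → Y
  i=16: X-F = 18 → S
  i=17: T-I = 11 → L
  i=18: X-Y = 25 → Z
  i=19: S-R =  1 → B
  i=20: I-K = 24 → Y
  i=21: E-M = 18 → S
  i=22: N-C = 11 → L
  i=23: P-Q = 25 → Z
  i=24: M-L =  1 → B
  i=25: P-R = 24 → Y
  i=26: D-L = 18 → S
  i=27: T-I = 11 → L
  i=28: L-M = 25 → Z
  shifts repeat with period 5: YSLZB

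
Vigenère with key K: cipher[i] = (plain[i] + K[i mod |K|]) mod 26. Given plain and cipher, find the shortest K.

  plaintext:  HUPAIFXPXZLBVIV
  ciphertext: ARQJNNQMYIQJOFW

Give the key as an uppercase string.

  i= 0: A-H = 19 → T
  i= 1: R-U = 23 → X
  i= 2: Q-P =  1 → B
  i= 3: J-A =  9 → J
  i= 4: N-I =  5 → F
  i= 5: N-F =  8 → I
  i= 6: Q-X = 19 → T
  i= 7: M-P = 23 → X
  i= 8: Y-X =  1 → B
  i= 9: I-Z =  9 → J
  i=10: Q-L =  5 → F
  i=11: J-B =  8 → I
  i=12: O-V = 19 → T
  i=13: F-I = 23 → X
  i=14: W-V =  1 → B
  shifts repeat with period 6: TXBJFI

TXBJFI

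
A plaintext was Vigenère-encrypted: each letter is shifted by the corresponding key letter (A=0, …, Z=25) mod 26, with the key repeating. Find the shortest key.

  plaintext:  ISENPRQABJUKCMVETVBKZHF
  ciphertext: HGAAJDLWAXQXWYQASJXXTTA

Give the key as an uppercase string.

ZOWNUMVW

  i= 0: H-I = 25 → Z
  i= 1: G-S = 14 → O
  i= 2: A-E = 22 → W
  i= 3: A-N = 13 → N
  i= 4: J-P = 20 → U
  i= 5: D-R = 12 → M
  i= 6: L-Q = 21 → V
  i= 7: W-A = 22 → W
  i= 8: A-B = 25 → Z
  i= 9: X-J = 14 → O
  i=10: Q-U = 22 → W
  i=11: X-K = 13 → N
  i=12: W-C = 20 → U
  i=13: Y-M = 12 → M
  i=14: Q-V = 21 → V
  i=15: A-E = 22 → W
  i=16: S-T = 25 → Z
  i=17: J-V = 14 → O
  i=18: X-B = 22 → W
  i=19: X-K = 13 → N
  i=20: T-Z = 20 → U
  i=21: T-H = 12 → M
  i=22: A-F = 21 → V
  shifts repeat with period 8: ZOWNUMVW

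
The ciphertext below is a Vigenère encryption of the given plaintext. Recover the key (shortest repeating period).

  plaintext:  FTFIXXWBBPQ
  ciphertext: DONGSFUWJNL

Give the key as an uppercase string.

YVI

  i= 0: D-F = 24 → Y
  i= 1: O-T = 21 → V
  i= 2: N-F =  8 → I
  i= 3: G-I = 24 → Y
  i= 4: S-X = 21 → V
  i= 5: F-X =  8 → I
  i= 6: U-W = 24 → Y
  i= 7: W-B = 21 → V
  i= 8: J-B =  8 → I
  i= 9: N-P = 24 → Y
  i=10: L-Q = 21 → V
  shifts repeat with period 3: YVI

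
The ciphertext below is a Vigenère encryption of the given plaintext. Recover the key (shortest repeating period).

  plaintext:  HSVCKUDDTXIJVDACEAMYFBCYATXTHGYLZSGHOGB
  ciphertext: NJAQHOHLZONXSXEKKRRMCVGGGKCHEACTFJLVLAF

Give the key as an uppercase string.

GRFOXUEI

  i= 0: N-H =  6 → G
  i= 1: J-S = 17 → R
  i= 2: A-V =  5 → F
  i= 3: Q-C = 14 → O
  i= 4: H-K = 23 → X
  i= 5: O-U = 20 → U
  i= 6: H-D =  4 → E
  i= 7: L-D =  8 → I
  i= 8: Z-T =  6 → G
  i= 9: O-X = 17 → R
  i=10: N-I =  5 → F
  i=11: X-J = 14 → O
  i=12: S-V = 23 → X
  i=13: X-D = 20 → U
  i=14: E-A =  4 → E
  i=15: K-C =  8 → I
  i=16: K-E =  6 → G
  i=17: R-A = 17 → R
  i=18: R-M =  5 → F
  i=19: M-Y = 14 → O
  i=20: C-F = 23 → X
  i=21: V-B = 20 → U
  i=22: G-C =  4 → E
  i=23: G-Y =  8 → I
  i=24: G-A =  6 → G
  i=25: K-T = 17 → R
  i=26: C-X =  5 → F
  i=27: H-T = 14 → O
  i=28: E-H = 23 → X
  i=29: A-G = 20 → U
  i=30: C-Y =  4 → E
  i=31: T-L =  8 → I
  i=32: F-Z =  6 → G
  i=33: J-S = 17 → R
  i=34: L-G =  5 → F
  i=35: V-H = 14 → O
  i=36: L-O = 23 → X
  i=37: A-G = 20 → U
  i=38: F-B =  4 → E
  shifts repeat with period 8: GRFOXUEI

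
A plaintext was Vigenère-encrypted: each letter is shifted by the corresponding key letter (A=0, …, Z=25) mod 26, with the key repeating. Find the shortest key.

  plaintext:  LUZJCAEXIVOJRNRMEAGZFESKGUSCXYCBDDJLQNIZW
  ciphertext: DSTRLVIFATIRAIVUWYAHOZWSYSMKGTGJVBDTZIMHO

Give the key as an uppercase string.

SYUIJVEI

  i= 0: D-L = 18 → S
  i= 1: S-U = 24 → Y
  i= 2: T-Z = 20 → U
  i= 3: R-J =  8 → I
  i= 4: L-C =  9 → J
  i= 5: V-A = 21 → V
  i= 6: I-E =  4 → E
  i= 7: F-X =  8 → I
  i= 8: A-I = 18 → S
  i= 9: T-V = 24 → Y
  i=10: I-O = 20 → U
  i=11: R-J =  8 → I
  i=12: A-R =  9 → J
  i=13: I-N = 21 → V
  i=14: V-R =  4 → E
  i=15: U-M =  8 → I
  i=16: W-E = 18 → S
  i=17: Y-A = 24 → Y
  i=18: A-G = 20 → U
  i=19: H-Z =  8 → I
  i=20: O-F =  9 → J
  i=21: Z-E = 21 → V
  i=22: W-S =  4 → E
  i=23: S-K =  8 → I
  i=24: Y-G = 18 → S
  i=25: S-U = 24 → Y
  i=26: M-S = 20 → U
  i=27: K-C =  8 → I
  i=28: G-X =  9 → J
  i=29: T-Y = 21 → V
  i=30: G-C =  4 → E
  i=31: J-B =  8 → I
  i=32: V-D = 18 → S
  i=33: B-D = 24 → Y
  i=34: D-J = 20 → U
  i=35: T-L =  8 → I
  i=36: Z-Q =  9 → J
  i=37: I-N = 21 → V
  i=38: M-I =  4 → E
  i=39: H-Z =  8 → I
  i=40: O-W = 18 → S
  shifts repeat with period 8: SYUIJVEI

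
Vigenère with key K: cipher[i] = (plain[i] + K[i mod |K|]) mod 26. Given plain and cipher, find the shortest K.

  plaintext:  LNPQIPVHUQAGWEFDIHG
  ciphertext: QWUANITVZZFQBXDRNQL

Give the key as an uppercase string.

  i= 0: Q-L =  5 → F
  i= 1: W-N =  9 → J
  i= 2: U-P =  5 → F
  i= 3: A-Q = 10 → K
  i= 4: N-I =  5 → F
  i= 5: I-P = 19 → T
  i= 6: T-V = 24 → Y
  i= 7: V-H = 14 → O
  i= 8: Z-U =  5 → F
  i= 9: Z-Q =  9 → J
  i=10: F-A =  5 → F
  i=11: Q-G = 10 → K
  i=12: B-W =  5 → F
  i=13: X-E = 19 → T
  i=14: D-F = 24 → Y
  i=15: R-D = 14 → O
  i=16: N-I =  5 → F
  i=17: Q-H =  9 → J
  i=18: L-G =  5 → F
  shifts repeat with period 8: FJFKFTYO

FJFKFTYO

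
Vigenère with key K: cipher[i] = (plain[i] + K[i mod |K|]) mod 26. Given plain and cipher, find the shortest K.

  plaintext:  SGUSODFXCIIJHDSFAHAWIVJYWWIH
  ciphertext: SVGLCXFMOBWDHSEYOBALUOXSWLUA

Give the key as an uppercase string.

  i= 0: S-S =  0 → A
  i= 1: V-G = 15 → P
  i= 2: G-U = 12 → M
  i= 3: L-S = 19 → T
  i= 4: C-O = 14 → O
  i= 5: X-D = 20 → U
  i= 6: F-F =  0 → A
  i= 7: M-X = 15 → P
  i= 8: O-C = 12 → M
  i= 9: B-I = 19 → T
  i=10: W-I = 14 → O
  i=11: D-J = 20 → U
  i=12: H-H =  0 → A
  i=13: S-D = 15 → P
  i=14: E-S = 12 → M
  i=15: Y-F = 19 → T
  i=16: O-A = 14 → O
  i=17: B-H = 20 → U
  i=18: A-A =  0 → A
  i=19: L-W = 15 → P
  i=20: U-I = 12 → M
  i=21: O-V = 19 → T
  i=22: X-J = 14 → O
  i=23: S-Y = 20 → U
  i=24: W-W =  0 → A
  i=25: L-W = 15 → P
  i=26: U-I = 12 → M
  i=27: A-H = 19 → T
  shifts repeat with period 6: APMTOU

APMTOU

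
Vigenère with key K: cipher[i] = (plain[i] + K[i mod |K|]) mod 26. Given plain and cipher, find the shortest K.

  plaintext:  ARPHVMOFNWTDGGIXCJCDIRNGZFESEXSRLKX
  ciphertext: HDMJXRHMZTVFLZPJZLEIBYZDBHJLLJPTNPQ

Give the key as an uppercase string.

  i= 0: H-A =  7 → H
  i= 1: D-R = 12 → M
  i= 2: M-P = 23 → X
  i= 3: J-H =  2 → C
  i= 4: X-V =  2 → C
  i= 5: R-M =  5 → F
  i= 6: H-O = 19 → T
  i= 7: M-F =  7 → H
  i= 8: Z-N = 12 → M
  i= 9: T-W = 23 → X
  i=10: V-T =  2 → C
  i=11: F-D =  2 → C
  i=12: L-G =  5 → F
  i=13: Z-G = 19 → T
  i=14: P-I =  7 → H
  i=15: J-X = 12 → M
  i=16: Z-C = 23 → X
  i=17: L-J =  2 → C
  i=18: E-C =  2 → C
  i=19: I-D =  5 → F
  i=20: B-I = 19 → T
  i=21: Y-R =  7 → H
  i=22: Z-N = 12 → M
  i=23: D-G = 23 → X
  i=24: B-Z =  2 → C
  i=25: H-F =  2 → C
  i=26: J-E =  5 → F
  i=27: L-S = 19 → T
  i=28: L-E =  7 → H
  i=29: J-X = 12 → M
  i=30: P-S = 23 → X
  i=31: T-R =  2 → C
  i=32: N-L =  2 → C
  i=33: P-K =  5 → F
  i=34: Q-X = 19 → T
  shifts repeat with period 7: HMXCCFT

HMXCCFT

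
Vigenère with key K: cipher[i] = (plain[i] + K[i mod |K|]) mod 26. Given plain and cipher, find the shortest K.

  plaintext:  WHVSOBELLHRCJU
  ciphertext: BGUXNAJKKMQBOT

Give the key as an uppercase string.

FZZ

  i= 0: B-W =  5 → F
  i= 1: G-H = 25 → Z
  i= 2: U-V = 25 → Z
  i= 3: X-S =  5 → F
  i= 4: N-O = 25 → Z
  i= 5: A-B = 25 → Z
  i= 6: J-E =  5 → F
  i= 7: K-L = 25 → Z
  i= 8: K-L = 25 → Z
  i= 9: M-H =  5 → F
  i=10: Q-R = 25 → Z
  i=11: B-C = 25 → Z
  i=12: O-J =  5 → F
  i=13: T-U = 25 → Z
  shifts repeat with period 3: FZZ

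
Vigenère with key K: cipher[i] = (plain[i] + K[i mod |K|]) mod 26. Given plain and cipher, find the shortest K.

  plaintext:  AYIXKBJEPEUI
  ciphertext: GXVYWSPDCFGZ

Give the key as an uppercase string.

  i= 0: G-A =  6 → G
  i= 1: X-Y = 25 → Z
  i= 2: V-I = 13 → N
  i= 3: Y-X =  1 → B
  i= 4: W-K = 12 → M
  i= 5: S-B = 17 → R
  i= 6: P-J =  6 → G
  i= 7: D-E = 25 → Z
  i= 8: C-P = 13 → N
  i= 9: F-E =  1 → B
  i=10: G-U = 12 → M
  i=11: Z-I = 17 → R
  shifts repeat with period 6: GZNBMR

GZNBMR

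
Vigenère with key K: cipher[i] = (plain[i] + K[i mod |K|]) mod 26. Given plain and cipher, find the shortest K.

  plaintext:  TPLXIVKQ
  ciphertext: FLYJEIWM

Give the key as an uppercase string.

MWN

  i= 0: F-T = 12 → M
  i= 1: L-P = 22 → W
  i= 2: Y-L = 13 → N
  i= 3: J-X = 12 → M
  i= 4: E-I = 22 → W
  i= 5: I-V = 13 → N
  i= 6: W-K = 12 → M
  i= 7: M-Q = 22 → W
  shifts repeat with period 3: MWN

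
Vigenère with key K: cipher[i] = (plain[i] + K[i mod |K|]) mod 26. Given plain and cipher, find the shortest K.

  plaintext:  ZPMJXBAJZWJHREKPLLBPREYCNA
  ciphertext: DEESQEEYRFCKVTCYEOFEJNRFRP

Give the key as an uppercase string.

  i= 0: D-Z =  4 → E
  i= 1: E-P = 15 → P
  i= 2: E-M = 18 → S
  i= 3: S-J =  9 → J
  i= 4: Q-X = 19 → T
  i= 5: E-B =  3 → D
  i= 6: E-A =  4 → E
  i= 7: Y-J = 15 → P
  i= 8: R-Z = 18 → S
  i= 9: F-W =  9 → J
  i=10: C-J = 19 → T
  i=11: K-H =  3 → D
  i=12: V-R =  4 → E
  i=13: T-E = 15 → P
  i=14: C-K = 18 → S
  i=15: Y-P =  9 → J
  i=16: E-L = 19 → T
  i=17: O-L =  3 → D
  i=18: F-B =  4 → E
  i=19: E-P = 15 → P
  i=20: J-R = 18 → S
  i=21: N-E =  9 → J
  i=22: R-Y = 19 → T
  i=23: F-C =  3 → D
  i=24: R-N =  4 → E
  i=25: P-A = 15 → P
  shifts repeat with period 6: EPSJTD

EPSJTD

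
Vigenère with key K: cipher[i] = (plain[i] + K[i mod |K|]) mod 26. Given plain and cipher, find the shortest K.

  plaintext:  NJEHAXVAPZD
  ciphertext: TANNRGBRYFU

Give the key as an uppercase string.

GRJ

  i= 0: T-N =  6 → G
  i= 1: A-J = 17 → R
  i= 2: N-E =  9 → J
  i= 3: N-H =  6 → G
  i= 4: R-A = 17 → R
  i= 5: G-X =  9 → J
  i= 6: B-V =  6 → G
  i= 7: R-A = 17 → R
  i= 8: Y-P =  9 → J
  i= 9: F-Z =  6 → G
  i=10: U-D = 17 → R
  shifts repeat with period 3: GRJ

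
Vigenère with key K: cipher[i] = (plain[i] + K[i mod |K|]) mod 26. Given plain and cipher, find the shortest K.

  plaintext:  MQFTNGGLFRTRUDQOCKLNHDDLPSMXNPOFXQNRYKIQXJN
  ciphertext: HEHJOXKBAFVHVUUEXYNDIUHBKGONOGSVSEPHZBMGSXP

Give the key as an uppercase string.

  i= 0: H-M = 21 → V
  i= 1: E-Q = 14 → O
  i= 2: H-F =  2 → C
  i= 3: J-T = 16 → Q
  i= 4: O-N =  1 → B
  i= 5: X-G = 17 → R
  i= 6: K-G =  4 → E
  i= 7: B-L = 16 → Q
  i= 8: A-F = 21 → V
  i= 9: F-R = 14 → O
  i=10: V-T =  2 → C
  i=11: H-R = 16 → Q
  i=12: V-U =  1 → B
  i=13: U-D = 17 → R
  i=14: U-Q =  4 → E
  i=15: E-O = 16 → Q
  i=16: X-C = 21 → V
  i=17: Y-K = 14 → O
  i=18: N-L =  2 → C
  i=19: D-N = 16 → Q
  i=20: I-H =  1 → B
  i=21: U-D = 17 → R
  i=22: H-D =  4 → E
  i=23: B-L = 16 → Q
  i=24: K-P = 21 → V
  i=25: G-S = 14 → O
  i=26: O-M =  2 → C
  i=27: N-X = 16 → Q
  i=28: O-N =  1 → B
  i=29: G-P = 17 → R
  i=30: S-O =  4 → E
  i=31: V-F = 16 → Q
  i=32: S-X = 21 → V
  i=33: E-Q = 14 → O
  i=34: P-N =  2 → C
  i=35: H-R = 16 → Q
  i=36: Z-Y =  1 → B
  i=37: B-K = 17 → R
  i=38: M-I =  4 → E
  i=39: G-Q = 16 → Q
  i=40: S-X = 21 → V
  i=41: X-J = 14 → O
  i=42: P-N =  2 → C
  shifts repeat with period 8: VOCQBREQ

VOCQBREQ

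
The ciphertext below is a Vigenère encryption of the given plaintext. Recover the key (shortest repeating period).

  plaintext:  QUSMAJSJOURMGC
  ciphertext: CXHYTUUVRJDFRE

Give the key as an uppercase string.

MDPMTLC

  i= 0: C-Q = 12 → M
  i= 1: X-U =  3 → D
  i= 2: H-S = 15 → P
  i= 3: Y-M = 12 → M
  i= 4: T-A = 19 → T
  i= 5: U-J = 11 → L
  i= 6: U-S =  2 → C
  i= 7: V-J = 12 → M
  i= 8: R-O =  3 → D
  i= 9: J-U = 15 → P
  i=10: D-R = 12 → M
  i=11: F-M = 19 → T
  i=12: R-G = 11 → L
  i=13: E-C =  2 → C
  shifts repeat with period 7: MDPMTLC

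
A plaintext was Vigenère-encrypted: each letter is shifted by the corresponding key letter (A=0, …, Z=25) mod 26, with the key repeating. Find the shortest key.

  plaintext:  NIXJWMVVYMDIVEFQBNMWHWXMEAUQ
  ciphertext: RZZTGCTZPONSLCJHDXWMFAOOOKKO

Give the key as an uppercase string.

ERCKKQY

  i= 0: R-N =  4 → E
  i= 1: Z-I = 17 → R
  i= 2: Z-X =  2 → C
  i= 3: T-J = 10 → K
  i= 4: G-W = 10 → K
  i= 5: C-M = 16 → Q
  i= 6: T-V = 24 → Y
  i= 7: Z-V =  4 → E
  i= 8: P-Y = 17 → R
  i= 9: O-M =  2 → C
  i=10: N-D = 10 → K
  i=11: S-I = 10 → K
  i=12: L-V = 16 → Q
  i=13: C-E = 24 → Y
  i=14: J-F =  4 → E
  i=15: H-Q = 17 → R
  i=16: D-B =  2 → C
  i=17: X-N = 10 → K
  i=18: W-M = 10 → K
  i=19: M-W = 16 → Q
  i=20: F-H = 24 → Y
  i=21: A-W =  4 → E
  i=22: O-X = 17 → R
  i=23: O-M =  2 → C
  i=24: O-E = 10 → K
  i=25: K-A = 10 → K
  i=26: K-U = 16 → Q
  i=27: O-Q = 24 → Y
  shifts repeat with period 7: ERCKKQY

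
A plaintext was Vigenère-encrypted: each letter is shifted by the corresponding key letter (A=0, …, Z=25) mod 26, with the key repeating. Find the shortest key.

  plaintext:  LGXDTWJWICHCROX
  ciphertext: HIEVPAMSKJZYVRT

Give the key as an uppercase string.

  i= 0: H-L = 22 → W
  i= 1: I-G =  2 → C
  i= 2: E-X =  7 → H
  i= 3: V-D = 18 → S
  i= 4: P-T = 22 → W
  i= 5: A-W =  4 → E
  i= 6: M-J =  3 → D
  i= 7: S-W = 22 → W
  i= 8: K-I =  2 → C
  i= 9: J-C =  7 → H
  i=10: Z-H = 18 → S
  i=11: Y-C = 22 → W
  i=12: V-R =  4 → E
  i=13: R-O =  3 → D
  i=14: T-X = 22 → W
  shifts repeat with period 7: WCHSWED

WCHSWED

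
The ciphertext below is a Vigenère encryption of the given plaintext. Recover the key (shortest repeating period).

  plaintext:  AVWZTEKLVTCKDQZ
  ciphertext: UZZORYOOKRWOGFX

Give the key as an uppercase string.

UEDPY

  i= 0: U-A = 20 → U
  i= 1: Z-V =  4 → E
  i= 2: Z-W =  3 → D
  i= 3: O-Z = 15 → P
  i= 4: R-T = 24 → Y
  i= 5: Y-E = 20 → U
  i= 6: O-K =  4 → E
  i= 7: O-L =  3 → D
  i= 8: K-V = 15 → P
  i= 9: R-T = 24 → Y
  i=10: W-C = 20 → U
  i=11: O-K =  4 → E
  i=12: G-D =  3 → D
  i=13: F-Q = 15 → P
  i=14: X-Z = 24 → Y
  shifts repeat with period 5: UEDPY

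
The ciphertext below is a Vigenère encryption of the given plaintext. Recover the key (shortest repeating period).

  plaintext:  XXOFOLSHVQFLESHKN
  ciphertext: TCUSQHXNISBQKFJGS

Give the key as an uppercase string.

  i= 0: T-X = 22 → W
  i= 1: C-X =  5 → F
  i= 2: U-O =  6 → G
  i= 3: S-F = 13 → N
  i= 4: Q-O =  2 → C
  i= 5: H-L = 22 → W
  i= 6: X-S =  5 → F
  i= 7: N-H =  6 → G
  i= 8: I-V = 13 → N
  i= 9: S-Q =  2 → C
  i=10: B-F = 22 → W
  i=11: Q-L =  5 → F
  i=12: K-E =  6 → G
  i=13: F-S = 13 → N
  i=14: J-H =  2 → C
  i=15: G-K = 22 → W
  i=16: S-N =  5 → F
  shifts repeat with period 5: WFGNC

WFGNC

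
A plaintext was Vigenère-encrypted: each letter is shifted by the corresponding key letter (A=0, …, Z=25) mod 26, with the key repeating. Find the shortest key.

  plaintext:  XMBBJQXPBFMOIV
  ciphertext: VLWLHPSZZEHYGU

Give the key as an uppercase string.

YZVK

  i= 0: V-X = 24 → Y
  i= 1: L-M = 25 → Z
  i= 2: W-B = 21 → V
  i= 3: L-B = 10 → K
  i= 4: H-J = 24 → Y
  i= 5: P-Q = 25 → Z
  i= 6: S-X = 21 → V
  i= 7: Z-P = 10 → K
  i= 8: Z-B = 24 → Y
  i= 9: E-F = 25 → Z
  i=10: H-M = 21 → V
  i=11: Y-O = 10 → K
  i=12: G-I = 24 → Y
  i=13: U-V = 25 → Z
  shifts repeat with period 4: YZVK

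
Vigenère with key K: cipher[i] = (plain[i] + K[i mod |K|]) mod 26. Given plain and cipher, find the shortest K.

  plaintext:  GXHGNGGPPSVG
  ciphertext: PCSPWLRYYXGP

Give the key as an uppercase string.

JFLJ

  i= 0: P-G =  9 → J
  i= 1: C-X =  5 → F
  i= 2: S-H = 11 → L
  i= 3: P-G =  9 → J
  i= 4: W-N =  9 → J
  i= 5: L-G =  5 → F
  i= 6: R-G = 11 → L
  i= 7: Y-P =  9 → J
  i= 8: Y-P =  9 → J
  i= 9: X-S =  5 → F
  i=10: G-V = 11 → L
  i=11: P-G =  9 → J
  shifts repeat with period 4: JFLJ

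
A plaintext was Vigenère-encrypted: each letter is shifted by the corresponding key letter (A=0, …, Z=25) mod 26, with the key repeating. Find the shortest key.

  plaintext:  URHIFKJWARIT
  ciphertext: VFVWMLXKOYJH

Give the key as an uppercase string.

  i= 0: V-U =  1 → B
  i= 1: F-R = 14 → O
  i= 2: V-H = 14 → O
  i= 3: W-I = 14 → O
  i= 4: M-F =  7 → H
  i= 5: L-K =  1 → B
  i= 6: X-J = 14 → O
  i= 7: K-W = 14 → O
  i= 8: O-A = 14 → O
  i= 9: Y-R =  7 → H
  i=10: J-I =  1 → B
  i=11: H-T = 14 → O
  shifts repeat with period 5: BOOOH

BOOOH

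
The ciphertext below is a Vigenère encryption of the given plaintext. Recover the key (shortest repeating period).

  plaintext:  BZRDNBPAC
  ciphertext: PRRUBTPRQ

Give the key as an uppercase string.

OSAR

  i= 0: P-B = 14 → O
  i= 1: R-Z = 18 → S
  i= 2: R-R =  0 → A
  i= 3: U-D = 17 → R
  i= 4: B-N = 14 → O
  i= 5: T-B = 18 → S
  i= 6: P-P =  0 → A
  i= 7: R-A = 17 → R
  i= 8: Q-C = 14 → O
  shifts repeat with period 4: OSAR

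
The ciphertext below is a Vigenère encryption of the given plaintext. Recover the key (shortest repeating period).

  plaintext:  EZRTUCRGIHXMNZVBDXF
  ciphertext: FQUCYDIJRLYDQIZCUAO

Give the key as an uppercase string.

BRDJE

  i= 0: F-E =  1 → B
  i= 1: Q-Z = 17 → R
  i= 2: U-R =  3 → D
  i= 3: C-T =  9 → J
  i= 4: Y-U =  4 → E
  i= 5: D-C =  1 → B
  i= 6: I-R = 17 → R
  i= 7: J-G =  3 → D
  i= 8: R-I =  9 → J
  i= 9: L-H =  4 → E
  i=10: Y-X =  1 → B
  i=11: D-M = 17 → R
  i=12: Q-N =  3 → D
  i=13: I-Z =  9 → J
  i=14: Z-V =  4 → E
  i=15: C-B =  1 → B
  i=16: U-D = 17 → R
  i=17: A-X =  3 → D
  i=18: O-F =  9 → J
  shifts repeat with period 5: BRDJE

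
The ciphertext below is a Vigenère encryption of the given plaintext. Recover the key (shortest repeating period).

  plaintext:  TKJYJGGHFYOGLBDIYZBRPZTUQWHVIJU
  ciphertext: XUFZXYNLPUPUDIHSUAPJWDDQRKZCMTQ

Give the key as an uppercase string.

  i= 0: X-T =  4 → E
  i= 1: U-K = 10 → K
  i= 2: F-J = 22 → W
  i= 3: Z-Y =  1 → B
  i= 4: X-J = 14 → O
  i= 5: Y-G = 18 → S
  i= 6: N-G =  7 → H
  i= 7: L-H =  4 → E
  i= 8: P-F = 10 → K
  i= 9: U-Y = 22 → W
  i=10: P-O =  1 → B
  i=11: U-G = 14 → O
  i=12: D-L = 18 → S
  i=13: I-B =  7 → H
  i=14: H-D =  4 → E
  i=15: S-I = 10 → K
  i=16: U-Y = 22 → W
  i=17: A-Z =  1 → B
  i=18: P-B = 14 → O
  i=19: J-R = 18 → S
  i=20: W-P =  7 → H
  i=21: D-Z =  4 → E
  i=22: D-T = 10 → K
  i=23: Q-U = 22 → W
  i=24: R-Q =  1 → B
  i=25: K-W = 14 → O
  i=26: Z-H = 18 → S
  i=27: C-V =  7 → H
  i=28: M-I =  4 → E
  i=29: T-J = 10 → K
  i=30: Q-U = 22 → W
  shifts repeat with period 7: EKWBOSH

EKWBOSH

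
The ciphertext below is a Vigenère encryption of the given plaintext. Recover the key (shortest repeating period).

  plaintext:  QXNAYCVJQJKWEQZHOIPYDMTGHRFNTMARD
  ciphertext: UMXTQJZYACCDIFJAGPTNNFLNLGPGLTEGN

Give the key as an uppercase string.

EPKTSH

  i= 0: U-Q =  4 → E
  i= 1: M-X = 15 → P
  i= 2: X-N = 10 → K
  i= 3: T-A = 19 → T
  i= 4: Q-Y = 18 → S
  i= 5: J-C =  7 → H
  i= 6: Z-V =  4 → E
  i= 7: Y-J = 15 → P
  i= 8: A-Q = 10 → K
  i= 9: C-J = 19 → T
  i=10: C-K = 18 → S
  i=11: D-W =  7 → H
  i=12: I-E =  4 → E
  i=13: F-Q = 15 → P
  i=14: J-Z = 10 → K
  i=15: A-H = 19 → T
  i=16: G-O = 18 → S
  i=17: P-I =  7 → H
  i=18: T-P =  4 → E
  i=19: N-Y = 15 → P
  i=20: N-D = 10 → K
  i=21: F-M = 19 → T
  i=22: L-T = 18 → S
  i=23: N-G =  7 → H
  i=24: L-H =  4 → E
  i=25: G-R = 15 → P
  i=26: P-F = 10 → K
  i=27: G-N = 19 → T
  i=28: L-T = 18 → S
  i=29: T-M =  7 → H
  i=30: E-A =  4 → E
  i=31: G-R = 15 → P
  i=32: N-D = 10 → K
  shifts repeat with period 6: EPKTSH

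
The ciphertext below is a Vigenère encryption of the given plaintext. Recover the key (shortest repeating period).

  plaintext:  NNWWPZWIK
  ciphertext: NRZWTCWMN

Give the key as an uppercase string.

AED

  i= 0: N-N =  0 → A
  i= 1: R-N =  4 → E
  i= 2: Z-W =  3 → D
  i= 3: W-W =  0 → A
  i= 4: T-P =  4 → E
  i= 5: C-Z =  3 → D
  i= 6: W-W =  0 → A
  i= 7: M-I =  4 → E
  i= 8: N-K =  3 → D
  shifts repeat with period 3: AED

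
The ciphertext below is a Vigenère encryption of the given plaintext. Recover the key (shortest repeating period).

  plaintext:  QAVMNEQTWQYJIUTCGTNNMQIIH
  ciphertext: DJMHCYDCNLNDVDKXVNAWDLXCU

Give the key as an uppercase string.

NJRVPU

  i= 0: D-Q = 13 → N
  i= 1: J-A =  9 → J
  i= 2: M-V = 17 → R
  i= 3: H-M = 21 → V
  i= 4: C-N = 15 → P
  i= 5: Y-E = 20 → U
  i= 6: D-Q = 13 → N
  i= 7: C-T =  9 → J
  i= 8: N-W = 17 → R
  i= 9: L-Q = 21 → V
  i=10: N-Y = 15 → P
  i=11: D-J = 20 → U
  i=12: V-I = 13 → N
  i=13: D-U =  9 → J
  i=14: K-T = 17 → R
  i=15: X-C = 21 → V
  i=16: V-G = 15 → P
  i=17: N-T = 20 → U
  i=18: A-N = 13 → N
  i=19: W-N =  9 → J
  i=20: D-M = 17 → R
  i=21: L-Q = 21 → V
  i=22: X-I = 15 → P
  i=23: C-I = 20 → U
  i=24: U-H = 13 → N
  shifts repeat with period 6: NJRVPU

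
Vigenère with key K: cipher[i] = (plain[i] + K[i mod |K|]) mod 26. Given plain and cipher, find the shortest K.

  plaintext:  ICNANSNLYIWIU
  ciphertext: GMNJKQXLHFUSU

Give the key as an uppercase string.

  i= 0: G-I = 24 → Y
  i= 1: M-C = 10 → K
  i= 2: N-N =  0 → A
  i= 3: J-A =  9 → J
  i= 4: K-N = 23 → X
  i= 5: Q-S = 24 → Y
  i= 6: X-N = 10 → K
  i= 7: L-L =  0 → A
  i= 8: H-Y =  9 → J
  i= 9: F-I = 23 → X
  i=10: U-W = 24 → Y
  i=11: S-I = 10 → K
  i=12: U-U =  0 → A
  shifts repeat with period 5: YKAJX

YKAJX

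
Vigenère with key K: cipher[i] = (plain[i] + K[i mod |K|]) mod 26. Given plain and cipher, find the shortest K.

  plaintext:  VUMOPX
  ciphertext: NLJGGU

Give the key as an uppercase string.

  i= 0: N-V = 18 → S
  i= 1: L-U = 17 → R
  i= 2: J-M = 23 → X
  i= 3: G-O = 18 → S
  i= 4: G-P = 17 → R
  i= 5: U-X = 23 → X
  shifts repeat with period 3: SRX

SRX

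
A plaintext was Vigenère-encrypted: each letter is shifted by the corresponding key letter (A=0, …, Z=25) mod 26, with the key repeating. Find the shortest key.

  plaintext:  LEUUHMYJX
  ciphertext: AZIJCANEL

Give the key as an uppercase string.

PVO

  i= 0: A-L = 15 → P
  i= 1: Z-E = 21 → V
  i= 2: I-U = 14 → O
  i= 3: J-U = 15 → P
  i= 4: C-H = 21 → V
  i= 5: A-M = 14 → O
  i= 6: N-Y = 15 → P
  i= 7: E-J = 21 → V
  i= 8: L-X = 14 → O
  shifts repeat with period 3: PVO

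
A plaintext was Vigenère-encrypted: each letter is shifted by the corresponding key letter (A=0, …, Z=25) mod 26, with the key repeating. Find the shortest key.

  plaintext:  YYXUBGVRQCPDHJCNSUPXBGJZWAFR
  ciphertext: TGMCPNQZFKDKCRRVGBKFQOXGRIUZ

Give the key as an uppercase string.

VIPIOH

  i= 0: T-Y = 21 → V
  i= 1: G-Y =  8 → I
  i= 2: M-X = 15 → P
  i= 3: C-U =  8 → I
  i= 4: P-B = 14 → O
  i= 5: N-G =  7 → H
  i= 6: Q-V = 21 → V
  i= 7: Z-R =  8 → I
  i= 8: F-Q = 15 → P
  i= 9: K-C =  8 → I
  i=10: D-P = 14 → O
  i=11: K-D =  7 → H
  i=12: C-H = 21 → V
  i=13: R-J =  8 → I
  i=14: R-C = 15 → P
  i=15: V-N =  8 → I
  i=16: G-S = 14 → O
  i=17: B-U =  7 → H
  i=18: K-P = 21 → V
  i=19: F-X =  8 → I
  i=20: Q-B = 15 → P
  i=21: O-G =  8 → I
  i=22: X-J = 14 → O
  i=23: G-Z =  7 → H
  i=24: R-W = 21 → V
  i=25: I-A =  8 → I
  i=26: U-F = 15 → P
  i=27: Z-R =  8 → I
  shifts repeat with period 6: VIPIOH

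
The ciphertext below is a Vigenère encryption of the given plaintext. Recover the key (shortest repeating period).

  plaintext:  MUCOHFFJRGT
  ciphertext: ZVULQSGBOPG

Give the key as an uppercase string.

NBSXJ

  i= 0: Z-M = 13 → N
  i= 1: V-U =  1 → B
  i= 2: U-C = 18 → S
  i= 3: L-O = 23 → X
  i= 4: Q-H =  9 → J
  i= 5: S-F = 13 → N
  i= 6: G-F =  1 → B
  i= 7: B-J = 18 → S
  i= 8: O-R = 23 → X
  i= 9: P-G =  9 → J
  i=10: G-T = 13 → N
  shifts repeat with period 5: NBSXJ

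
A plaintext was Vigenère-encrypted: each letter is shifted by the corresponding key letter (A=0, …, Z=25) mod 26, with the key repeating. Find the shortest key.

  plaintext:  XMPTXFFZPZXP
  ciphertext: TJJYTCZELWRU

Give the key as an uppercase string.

WXUF

  i= 0: T-X = 22 → W
  i= 1: J-M = 23 → X
  i= 2: J-P = 20 → U
  i= 3: Y-T =  5 → F
  i= 4: T-X = 22 → W
  i= 5: C-F = 23 → X
  i= 6: Z-F = 20 → U
  i= 7: E-Z =  5 → F
  i= 8: L-P = 22 → W
  i= 9: W-Z = 23 → X
  i=10: R-X = 20 → U
  i=11: U-P =  5 → F
  shifts repeat with period 4: WXUF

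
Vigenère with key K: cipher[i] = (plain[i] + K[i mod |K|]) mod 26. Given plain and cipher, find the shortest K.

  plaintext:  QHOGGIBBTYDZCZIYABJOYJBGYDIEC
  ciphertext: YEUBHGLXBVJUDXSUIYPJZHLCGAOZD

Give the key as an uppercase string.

  i= 0: Y-Q =  8 → I
  i= 1: E-H = 23 → X
  i= 2: U-O =  6 → G
  i= 3: B-G = 21 → V
  i= 4: H-G =  1 → B
  i= 5: G-I = 24 → Y
  i= 6: L-B = 10 → K
  i= 7: X-B = 22 → W
  i= 8: B-T =  8 → I
  i= 9: V-Y = 23 → X
  i=10: J-D =  6 → G
  i=11: U-Z = 21 → V
  i=12: D-C =  1 → B
  i=13: X-Z = 24 → Y
  i=14: S-I = 10 → K
  i=15: U-Y = 22 → W
  i=16: I-A =  8 → I
  i=17: Y-B = 23 → X
  i=18: P-J =  6 → G
  i=19: J-O = 21 → V
  i=20: Z-Y =  1 → B
  i=21: H-J = 24 → Y
  i=22: L-B = 10 → K
  i=23: C-G = 22 → W
  i=24: G-Y =  8 → I
  i=25: A-D = 23 → X
  i=26: O-I =  6 → G
  i=27: Z-E = 21 → V
  i=28: D-C =  1 → B
  shifts repeat with period 8: IXGVBYKW

IXGVBYKW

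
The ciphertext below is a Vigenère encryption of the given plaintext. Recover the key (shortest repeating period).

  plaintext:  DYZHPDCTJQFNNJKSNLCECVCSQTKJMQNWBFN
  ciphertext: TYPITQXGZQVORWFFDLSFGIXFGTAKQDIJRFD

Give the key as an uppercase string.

  i= 0: T-D = 16 → Q
  i= 1: Y-Y =  0 → A
  i= 2: P-Z = 16 → Q
  i= 3: I-H =  1 → B
  i= 4: T-P =  4 → E
  i= 5: Q-D = 13 → N
  i= 6: X-C = 21 → V
  i= 7: G-T = 13 → N
  i= 8: Z-J = 16 → Q
  i= 9: Q-Q =  0 → A
  i=10: V-F = 16 → Q
  i=11: O-N =  1 → B
  i=12: R-N =  4 → E
  i=13: W-J = 13 → N
  i=14: F-K = 21 → V
  i=15: F-S = 13 → N
  i=16: D-N = 16 → Q
  i=17: L-L =  0 → A
  i=18: S-C = 16 → Q
  i=19: F-E =  1 → B
  i=20: G-C =  4 → E
  i=21: I-V = 13 → N
  i=22: X-C = 21 → V
  i=23: F-S = 13 → N
  i=24: G-Q = 16 → Q
  i=25: T-T =  0 → A
  i=26: A-K = 16 → Q
  i=27: K-J =  1 → B
  i=28: Q-M =  4 → E
  i=29: D-Q = 13 → N
  i=30: I-N = 21 → V
  i=31: J-W = 13 → N
  i=32: R-B = 16 → Q
  i=33: F-F =  0 → A
  i=34: D-N = 16 → Q
  shifts repeat with period 8: QAQBENVN

QAQBENVN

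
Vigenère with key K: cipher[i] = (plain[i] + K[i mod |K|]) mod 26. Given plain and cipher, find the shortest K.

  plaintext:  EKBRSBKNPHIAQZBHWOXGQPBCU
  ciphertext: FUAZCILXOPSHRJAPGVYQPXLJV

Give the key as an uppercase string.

BKZIKH

  i= 0: F-E =  1 → B
  i= 1: U-K = 10 → K
  i= 2: A-B = 25 → Z
  i= 3: Z-R =  8 → I
  i= 4: C-S = 10 → K
  i= 5: I-B =  7 → H
  i= 6: L-K =  1 → B
  i= 7: X-N = 10 → K
  i= 8: O-P = 25 → Z
  i= 9: P-H =  8 → I
  i=10: S-I = 10 → K
  i=11: H-A =  7 → H
  i=12: R-Q =  1 → B
  i=13: J-Z = 10 → K
  i=14: A-B = 25 → Z
  i=15: P-H =  8 → I
  i=16: G-W = 10 → K
  i=17: V-O =  7 → H
  i=18: Y-X =  1 → B
  i=19: Q-G = 10 → K
  i=20: P-Q = 25 → Z
  i=21: X-P =  8 → I
  i=22: L-B = 10 → K
  i=23: J-C =  7 → H
  i=24: V-U =  1 → B
  shifts repeat with period 6: BKZIKH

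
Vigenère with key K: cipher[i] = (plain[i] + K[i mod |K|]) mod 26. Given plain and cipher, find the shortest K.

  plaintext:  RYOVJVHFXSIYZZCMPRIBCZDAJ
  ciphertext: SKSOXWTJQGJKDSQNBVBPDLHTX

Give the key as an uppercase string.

BMETO

  i= 0: S-R =  1 → B
  i= 1: K-Y = 12 → M
  i= 2: S-O =  4 → E
  i= 3: O-V = 19 → T
  i= 4: X-J = 14 → O
  i= 5: W-V =  1 → B
  i= 6: T-H = 12 → M
  i= 7: J-F =  4 → E
  i= 8: Q-X = 19 → T
  i= 9: G-S = 14 → O
  i=10: J-I =  1 → B
  i=11: K-Y = 12 → M
  i=12: D-Z =  4 → E
  i=13: S-Z = 19 → T
  i=14: Q-C = 14 → O
  i=15: N-M =  1 → B
  i=16: B-P = 12 → M
  i=17: V-R =  4 → E
  i=18: B-I = 19 → T
  i=19: P-B = 14 → O
  i=20: D-C =  1 → B
  i=21: L-Z = 12 → M
  i=22: H-D =  4 → E
  i=23: T-A = 19 → T
  i=24: X-J = 14 → O
  shifts repeat with period 5: BMETO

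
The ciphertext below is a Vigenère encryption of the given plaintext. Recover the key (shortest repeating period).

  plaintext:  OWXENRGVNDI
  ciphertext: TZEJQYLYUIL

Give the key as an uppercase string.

  i= 0: T-O =  5 → F
  i= 1: Z-W =  3 → D
  i= 2: E-X =  7 → H
  i= 3: J-E =  5 → F
  i= 4: Q-N =  3 → D
  i= 5: Y-R =  7 → H
  i= 6: L-G =  5 → F
  i= 7: Y-V =  3 → D
  i= 8: U-N =  7 → H
  i= 9: I-D =  5 → F
  i=10: L-I =  3 → D
  shifts repeat with period 3: FDH

FDH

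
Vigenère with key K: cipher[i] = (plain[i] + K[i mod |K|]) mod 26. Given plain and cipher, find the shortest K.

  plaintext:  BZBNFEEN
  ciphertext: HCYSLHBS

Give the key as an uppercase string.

  i= 0: H-B =  6 → G
  i= 1: C-Z =  3 → D
  i= 2: Y-B = 23 → X
  i= 3: S-N =  5 → F
  i= 4: L-F =  6 → G
  i= 5: H-E =  3 → D
  i= 6: B-E = 23 → X
  i= 7: S-N =  5 → F
  shifts repeat with period 4: GDXF

GDXF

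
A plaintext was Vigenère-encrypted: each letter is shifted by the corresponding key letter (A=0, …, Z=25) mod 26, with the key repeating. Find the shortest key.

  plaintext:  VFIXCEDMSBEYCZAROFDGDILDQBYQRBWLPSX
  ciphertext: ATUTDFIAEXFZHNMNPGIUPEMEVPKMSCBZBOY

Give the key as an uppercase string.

  i= 0: A-V =  5 → F
  i= 1: T-F = 14 → O
  i= 2: U-I = 12 → M
  i= 3: T-X = 22 → W
  i= 4: D-C =  1 → B
  i= 5: F-E =  1 → B
  i= 6: I-D =  5 → F
  i= 7: A-M = 14 → O
  i= 8: E-S = 12 → M
  i= 9: X-B = 22 → W
  i=10: F-E =  1 → B
  i=11: Z-Y =  1 → B
  i=12: H-C =  5 → F
  i=13: N-Z = 14 → O
  i=14: M-A = 12 → M
  i=15: N-R = 22 → W
  i=16: P-O =  1 → B
  i=17: G-F =  1 → B
  i=18: I-D =  5 → F
  i=19: U-G = 14 → O
  i=20: P-D = 12 → M
  i=21: E-I = 22 → W
  i=22: M-L =  1 → B
  i=23: E-D =  1 → B
  i=24: V-Q =  5 → F
  i=25: P-B = 14 → O
  i=26: K-Y = 12 → M
  i=27: M-Q = 22 → W
  i=28: S-R =  1 → B
  i=29: C-B =  1 → B
  i=30: B-W =  5 → F
  i=31: Z-L = 14 → O
  i=32: B-P = 12 → M
  i=33: O-S = 22 → W
  i=34: Y-X =  1 → B
  shifts repeat with period 6: FOMWBB

FOMWBB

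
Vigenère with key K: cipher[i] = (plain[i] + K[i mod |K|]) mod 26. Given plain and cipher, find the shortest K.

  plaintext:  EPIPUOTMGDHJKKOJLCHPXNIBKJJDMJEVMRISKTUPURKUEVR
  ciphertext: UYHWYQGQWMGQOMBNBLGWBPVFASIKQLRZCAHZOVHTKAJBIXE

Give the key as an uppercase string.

QJZHECNE

  i= 0: U-E = 16 → Q
  i= 1: Y-P =  9 → J
  i= 2: H-I = 25 → Z
  i= 3: W-P =  7 → H
  i= 4: Y-U =  4 → E
  i= 5: Q-O =  2 → C
  i= 6: G-T = 13 → N
  i= 7: Q-M =  4 → E
  i= 8: W-G = 16 → Q
  i= 9: M-D =  9 → J
  i=10: G-H = 25 → Z
  i=11: Q-J =  7 → H
  i=12: O-K =  4 → E
  i=13: M-K =  2 → C
  i=14: B-O = 13 → N
  i=15: N-J =  4 → E
  i=16: B-L = 16 → Q
  i=17: L-C =  9 → J
  i=18: G-H = 25 → Z
  i=19: W-P =  7 → H
  i=20: B-X =  4 → E
  i=21: P-N =  2 → C
  i=22: V-I = 13 → N
  i=23: F-B =  4 → E
  i=24: A-K = 16 → Q
  i=25: S-J =  9 → J
  i=26: I-J = 25 → Z
  i=27: K-D =  7 → H
  i=28: Q-M =  4 → E
  i=29: L-J =  2 → C
  i=30: R-E = 13 → N
  i=31: Z-V =  4 → E
  i=32: C-M = 16 → Q
  i=33: A-R =  9 → J
  i=34: H-I = 25 → Z
  i=35: Z-S =  7 → H
  i=36: O-K =  4 → E
  i=37: V-T =  2 → C
  i=38: H-U = 13 → N
  i=39: T-P =  4 → E
  i=40: K-U = 16 → Q
  i=41: A-R =  9 → J
  i=42: J-K = 25 → Z
  i=43: B-U =  7 → H
  i=44: I-E =  4 → E
  i=45: X-V =  2 → C
  i=46: E-R = 13 → N
  shifts repeat with period 8: QJZHECNE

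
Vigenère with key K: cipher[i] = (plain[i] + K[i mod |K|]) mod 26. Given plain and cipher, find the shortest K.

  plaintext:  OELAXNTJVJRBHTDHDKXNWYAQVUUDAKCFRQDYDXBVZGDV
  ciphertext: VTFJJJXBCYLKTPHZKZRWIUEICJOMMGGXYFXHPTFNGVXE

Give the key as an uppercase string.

HPUJMWES

  i= 0: V-O =  7 → H
  i= 1: T-E = 15 → P
  i= 2: F-L = 20 → U
  i= 3: J-A =  9 → J
  i= 4: J-X = 12 → M
  i= 5: J-N = 22 → W
  i= 6: X-T =  4 → E
  i= 7: B-J = 18 → S
  i= 8: C-V =  7 → H
  i= 9: Y-J = 15 → P
  i=10: L-R = 20 → U
  i=11: K-B =  9 → J
  i=12: T-H = 12 → M
  i=13: P-T = 22 → W
  i=14: H-D =  4 → E
  i=15: Z-H = 18 → S
  i=16: K-D =  7 → H
  i=17: Z-K = 15 → P
  i=18: R-X = 20 → U
  i=19: W-N =  9 → J
  i=20: I-W = 12 → M
  i=21: U-Y = 22 → W
  i=22: E-A =  4 → E
  i=23: I-Q = 18 → S
  i=24: C-V =  7 → H
  i=25: J-U = 15 → P
  i=26: O-U = 20 → U
  i=27: M-D =  9 → J
  i=28: M-A = 12 → M
  i=29: G-K = 22 → W
  i=30: G-C =  4 → E
  i=31: X-F = 18 → S
  i=32: Y-R =  7 → H
  i=33: F-Q = 15 → P
  i=34: X-D = 20 → U
  i=35: H-Y =  9 → J
  i=36: P-D = 12 → M
  i=37: T-X = 22 → W
  i=38: F-B =  4 → E
  i=39: N-V = 18 → S
  i=40: G-Z =  7 → H
  i=41: V-G = 15 → P
  i=42: X-D = 20 → U
  i=43: E-V =  9 → J
  shifts repeat with period 8: HPUJMWES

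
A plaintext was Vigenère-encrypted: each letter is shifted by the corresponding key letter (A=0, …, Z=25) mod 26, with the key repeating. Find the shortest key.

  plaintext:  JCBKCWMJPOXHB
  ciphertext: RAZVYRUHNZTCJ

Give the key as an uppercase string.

  i= 0: R-J =  8 → I
  i= 1: A-C = 24 → Y
  i= 2: Z-B = 24 → Y
  i= 3: V-K = 11 → L
  i= 4: Y-C = 22 → W
  i= 5: R-W = 21 → V
  i= 6: U-M =  8 → I
  i= 7: H-J = 24 → Y
  i= 8: N-P = 24 → Y
  i= 9: Z-O = 11 → L
  i=10: T-X = 22 → W
  i=11: C-H = 21 → V
  i=12: J-B =  8 → I
  shifts repeat with period 6: IYYLWV

IYYLWV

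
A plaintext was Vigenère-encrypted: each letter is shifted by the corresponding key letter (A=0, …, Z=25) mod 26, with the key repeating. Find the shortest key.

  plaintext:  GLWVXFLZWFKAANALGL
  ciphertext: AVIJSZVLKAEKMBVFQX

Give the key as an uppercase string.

  i= 0: A-G = 20 → U
  i= 1: V-L = 10 → K
  i= 2: I-W = 12 → M
  i= 3: J-V = 14 → O
  i= 4: S-X = 21 → V
  i= 5: Z-F = 20 → U
  i= 6: V-L = 10 → K
  i= 7: L-Z = 12 → M
  i= 8: K-W = 14 → O
  i= 9: A-F = 21 → V
  i=10: E-K = 20 → U
  i=11: K-A = 10 → K
  i=12: M-A = 12 → M
  i=13: B-N = 14 → O
  i=14: V-A = 21 → V
  i=15: F-L = 20 → U
  i=16: Q-G = 10 → K
  i=17: X-L = 12 → M
  shifts repeat with period 5: UKMOV

UKMOV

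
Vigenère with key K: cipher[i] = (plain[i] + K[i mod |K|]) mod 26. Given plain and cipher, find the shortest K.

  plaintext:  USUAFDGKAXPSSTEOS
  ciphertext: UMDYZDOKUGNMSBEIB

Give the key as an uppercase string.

  i= 0: U-U =  0 → A
  i= 1: M-S = 20 → U
  i= 2: D-U =  9 → J
  i= 3: Y-A = 24 → Y
  i= 4: Z-F = 20 → U
  i= 5: D-D =  0 → A
  i= 6: O-G =  8 → I
  i= 7: K-K =  0 → A
  i= 8: U-A = 20 → U
  i= 9: G-X =  9 → J
  i=10: N-P = 24 → Y
  i=11: M-S = 20 → U
  i=12: S-S =  0 → A
  i=13: B-T =  8 → I
  i=14: E-E =  0 → A
  i=15: I-O = 20 → U
  i=16: B-S =  9 → J
  shifts repeat with period 7: AUJYUAI

AUJYUAI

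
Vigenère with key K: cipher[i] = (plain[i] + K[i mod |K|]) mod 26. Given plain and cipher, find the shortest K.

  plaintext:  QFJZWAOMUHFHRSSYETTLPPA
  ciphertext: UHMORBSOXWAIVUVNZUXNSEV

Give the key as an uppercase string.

  i= 0: U-Q =  4 → E
  i= 1: H-F =  2 → C
  i= 2: M-J =  3 → D
  i= 3: O-Z = 15 → P
  i= 4: R-W = 21 → V
  i= 5: B-A =  1 → B
  i= 6: S-O =  4 → E
  i= 7: O-M =  2 → C
  i= 8: X-U =  3 → D
  i= 9: W-H = 15 → P
  i=10: A-F = 21 → V
  i=11: I-H =  1 → B
  i=12: V-R =  4 → E
  i=13: U-S =  2 → C
  i=14: V-S =  3 → D
  i=15: N-Y = 15 → P
  i=16: Z-E = 21 → V
  i=17: U-T =  1 → B
  i=18: X-T =  4 → E
  i=19: N-L =  2 → C
  i=20: S-P =  3 → D
  i=21: E-P = 15 → P
  i=22: V-A = 21 → V
  shifts repeat with period 6: ECDPVB

ECDPVB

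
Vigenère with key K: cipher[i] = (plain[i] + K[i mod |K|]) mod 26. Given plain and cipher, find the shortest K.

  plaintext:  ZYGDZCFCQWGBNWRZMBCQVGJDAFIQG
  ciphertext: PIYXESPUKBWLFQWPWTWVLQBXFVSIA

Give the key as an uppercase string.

  i= 0: P-Z = 16 → Q
  i= 1: I-Y = 10 → K
  i= 2: Y-G = 18 → S
  i= 3: X-D = 20 → U
  i= 4: E-Z =  5 → F
  i= 5: S-C = 16 → Q
  i= 6: P-F = 10 → K
  i= 7: U-C = 18 → S
  i= 8: K-Q = 20 → U
  i= 9: B-W =  5 → F
  i=10: W-G = 16 → Q
  i=11: L-B = 10 → K
  i=12: F-N = 18 → S
  i=13: Q-W = 20 → U
  i=14: W-R =  5 → F
  i=15: P-Z = 16 → Q
  i=16: W-M = 10 → K
  i=17: T-B = 18 → S
  i=18: W-C = 20 → U
  i=19: V-Q =  5 → F
  i=20: L-V = 16 → Q
  i=21: Q-G = 10 → K
  i=22: B-J = 18 → S
  i=23: X-D = 20 → U
  i=24: F-A =  5 → F
  i=25: V-F = 16 → Q
  i=26: S-I = 10 → K
  i=27: I-Q = 18 → S
  i=28: A-G = 20 → U
  shifts repeat with period 5: QKSUF

QKSUF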